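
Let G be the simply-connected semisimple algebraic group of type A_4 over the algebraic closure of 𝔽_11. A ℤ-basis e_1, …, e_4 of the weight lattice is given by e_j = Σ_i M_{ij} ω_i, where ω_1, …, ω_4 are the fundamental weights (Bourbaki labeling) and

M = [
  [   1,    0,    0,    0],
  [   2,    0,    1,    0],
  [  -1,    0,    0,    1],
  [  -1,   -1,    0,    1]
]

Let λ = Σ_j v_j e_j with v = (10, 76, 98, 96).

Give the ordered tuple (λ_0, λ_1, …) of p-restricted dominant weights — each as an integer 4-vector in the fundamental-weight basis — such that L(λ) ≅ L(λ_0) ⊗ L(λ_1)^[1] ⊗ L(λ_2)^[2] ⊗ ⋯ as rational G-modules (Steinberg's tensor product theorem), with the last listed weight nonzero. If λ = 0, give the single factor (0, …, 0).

Converting to the ω-basis (c_i = row i of M dotted with v = (10, 76, 98, 96)):
  c_1 = (1)·(10) + (0)·(76) + (0)·(98) + (0)·(96) = 10
  c_2 = (2)·(10) + (0)·(76) + (1)·(98) + (0)·(96) = 118
  c_3 = (-1)·(10) + (0)·(76) + (0)·(98) + (1)·(96) = 86
  c_4 = (-1)·(10) + (-1)·(76) + (0)·(98) + (1)·(96) = 10
Writing each c_i in base p = 11:
  c_1 = 10 = 10·11^0
  c_2 = 118 = 8·11^0 + 10·11^1
  c_3 = 86 = 9·11^0 + 7·11^1
  c_4 = 10 = 10·11^0
Factor λ_0 = (10, 8, 9, 10)
Factor λ_1 = (0, 10, 7, 0)

((10, 8, 9, 10), (0, 10, 7, 0))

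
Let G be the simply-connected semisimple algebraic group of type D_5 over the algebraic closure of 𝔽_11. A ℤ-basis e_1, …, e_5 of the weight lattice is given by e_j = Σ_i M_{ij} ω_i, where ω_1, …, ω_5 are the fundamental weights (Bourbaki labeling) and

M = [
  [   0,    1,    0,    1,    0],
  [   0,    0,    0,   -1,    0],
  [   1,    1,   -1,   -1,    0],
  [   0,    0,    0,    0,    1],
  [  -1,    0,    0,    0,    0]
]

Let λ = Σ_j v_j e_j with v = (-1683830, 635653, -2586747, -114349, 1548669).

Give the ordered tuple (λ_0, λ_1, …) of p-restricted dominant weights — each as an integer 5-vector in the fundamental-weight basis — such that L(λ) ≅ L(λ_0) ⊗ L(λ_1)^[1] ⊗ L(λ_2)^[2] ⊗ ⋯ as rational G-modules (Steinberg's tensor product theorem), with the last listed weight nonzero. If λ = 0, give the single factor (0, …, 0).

In the fundamental-weight basis, λ has coordinates c = M·v (v = (-1683830, 635653, -2586747, -114349, 1548669)):
  c_1 = (0)·(-1683830) + 1·635653 + (0)·(-2586747) + (1)·(-114349) + 0·1548669 = 521304
  c_2 = (0)·(-1683830) + 0·635653 + (0)·(-2586747) + (-1)·(-114349) + 0·1548669 = 114349
  c_3 = (1)·(-1683830) + 1·635653 + (-1)·(-2586747) + (-1)·(-114349) + 0·1548669 = 1652919
  c_4 = (0)·(-1683830) + 0·635653 + (0)·(-2586747) + (0)·(-114349) + 1·1548669 = 1548669
  c_5 = (-1)·(-1683830) + 0·635653 + (0)·(-2586747) + (0)·(-114349) + 0·1548669 = 1683830
Writing each c_i in base p = 11:
  c_1 = 521304 = 3·11^0 + 3·11^1 + 7·11^2 + 6·11^3 + 2·11^4 + 3·11^5
  c_2 = 114349 = 4·11^0 + 0·11^1 + 10·11^2 + 8·11^3 + 7·11^4
  c_3 = 1652919 = 4·11^0 + 5·11^1 + 9·11^2 + 9·11^3 + 2·11^4 + 10·11^5
  c_4 = 1548669 = 1·11^0 + 10·11^1 + 5·11^2 + 8·11^3 + 6·11^4 + 9·11^5
  c_5 = 1683830 = 5·11^0 + 10·11^1 + 0·11^2 + 0·11^3 + 5·11^4 + 10·11^5
λ_0 = (3, 4, 4, 1, 5)
λ_1 = (3, 0, 5, 10, 10)
λ_2 = (7, 10, 9, 5, 0)
λ_3 = (6, 8, 9, 8, 0)
λ_4 = (2, 7, 2, 6, 5)
λ_5 = (3, 0, 10, 9, 10)

((3, 4, 4, 1, 5), (3, 0, 5, 10, 10), (7, 10, 9, 5, 0), (6, 8, 9, 8, 0), (2, 7, 2, 6, 5), (3, 0, 10, 9, 10))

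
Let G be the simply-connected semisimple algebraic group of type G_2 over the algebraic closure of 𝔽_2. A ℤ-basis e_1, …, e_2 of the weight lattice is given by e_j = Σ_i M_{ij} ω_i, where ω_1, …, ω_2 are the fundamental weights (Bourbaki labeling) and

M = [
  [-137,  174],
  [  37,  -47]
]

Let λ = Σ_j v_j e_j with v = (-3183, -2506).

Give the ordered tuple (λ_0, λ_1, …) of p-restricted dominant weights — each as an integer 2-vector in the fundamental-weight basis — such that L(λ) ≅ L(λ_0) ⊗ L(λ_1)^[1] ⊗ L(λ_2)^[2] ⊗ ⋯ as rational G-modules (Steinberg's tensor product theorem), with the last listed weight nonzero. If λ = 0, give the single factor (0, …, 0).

((1, 1), (1, 1), (0, 0), (1, 1), (1, 0))

Compute c_i = Σ_j M_{ij} v_j with v = (-3183, -2506):
  c_1 = -137*-3183 + 174*-2506 = 27
  c_2 = 37*-3183 + -47*-2506 = 11
Writing each c_i in base p = 2:
  c_1 = 27 = 1·2^0 + 1·2^1 + 0·2^2 + 1·2^3 + 1·2^4
  c_2 = 11 = 1·2^0 + 1·2^1 + 0·2^2 + 1·2^3
λ_0 = (1, 1)
λ_1 = (1, 1)
λ_2 = (0, 0)
λ_3 = (1, 1)
λ_4 = (1, 0)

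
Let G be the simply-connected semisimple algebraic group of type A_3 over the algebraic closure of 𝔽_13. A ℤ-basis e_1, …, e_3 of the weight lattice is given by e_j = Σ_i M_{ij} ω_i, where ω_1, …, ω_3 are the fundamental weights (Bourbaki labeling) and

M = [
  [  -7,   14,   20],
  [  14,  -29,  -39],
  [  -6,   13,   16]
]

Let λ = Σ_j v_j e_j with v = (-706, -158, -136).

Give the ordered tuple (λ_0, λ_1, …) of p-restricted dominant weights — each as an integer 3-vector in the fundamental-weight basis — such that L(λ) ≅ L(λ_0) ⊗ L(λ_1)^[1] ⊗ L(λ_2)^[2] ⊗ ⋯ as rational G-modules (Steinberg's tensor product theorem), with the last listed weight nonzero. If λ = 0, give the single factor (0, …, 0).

Change of basis e → ω: c = M·v where v = (-706, -158, -136):
  c_1 = (-7)·(-706) + (14)·(-158) + (20)·(-136) = 10
  c_2 = (14)·(-706) + (-29)·(-158) + (-39)·(-136) = 2
  c_3 = (-6)·(-706) + (13)·(-158) + (16)·(-136) = 6
Base-13 expansion of each c_i:
  c_1 = 10 = 10·13^0
  c_2 = 2 = 2·13^0
  c_3 = 6 = 6·13^0
p-restricted factor λ_0 = (10, 2, 6)

((10, 2, 6),)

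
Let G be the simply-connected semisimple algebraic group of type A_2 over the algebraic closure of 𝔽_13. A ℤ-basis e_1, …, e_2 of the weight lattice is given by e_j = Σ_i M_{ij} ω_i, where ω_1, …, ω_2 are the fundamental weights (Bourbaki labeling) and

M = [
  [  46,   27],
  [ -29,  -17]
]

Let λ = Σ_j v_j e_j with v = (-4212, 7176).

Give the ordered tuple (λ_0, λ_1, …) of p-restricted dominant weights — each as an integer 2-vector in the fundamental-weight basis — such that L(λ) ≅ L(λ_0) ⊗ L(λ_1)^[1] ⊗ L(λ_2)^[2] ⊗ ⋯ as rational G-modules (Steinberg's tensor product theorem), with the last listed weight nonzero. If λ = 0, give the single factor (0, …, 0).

((0, 0), (0, 12))

ω-coordinates c = M·v, v = (-4212, 7176):
  c_1 = 46*-4212 + 27*7176 = 0
  c_2 = -29*-4212 + -17*7176 = 156
Expand coordinatewise in base 13:
  c_1 = 0
  c_2 = 156 = 0·13^0 + 12·13^1
p-restricted factor λ_0 = (0, 0)
p-restricted factor λ_1 = (0, 12)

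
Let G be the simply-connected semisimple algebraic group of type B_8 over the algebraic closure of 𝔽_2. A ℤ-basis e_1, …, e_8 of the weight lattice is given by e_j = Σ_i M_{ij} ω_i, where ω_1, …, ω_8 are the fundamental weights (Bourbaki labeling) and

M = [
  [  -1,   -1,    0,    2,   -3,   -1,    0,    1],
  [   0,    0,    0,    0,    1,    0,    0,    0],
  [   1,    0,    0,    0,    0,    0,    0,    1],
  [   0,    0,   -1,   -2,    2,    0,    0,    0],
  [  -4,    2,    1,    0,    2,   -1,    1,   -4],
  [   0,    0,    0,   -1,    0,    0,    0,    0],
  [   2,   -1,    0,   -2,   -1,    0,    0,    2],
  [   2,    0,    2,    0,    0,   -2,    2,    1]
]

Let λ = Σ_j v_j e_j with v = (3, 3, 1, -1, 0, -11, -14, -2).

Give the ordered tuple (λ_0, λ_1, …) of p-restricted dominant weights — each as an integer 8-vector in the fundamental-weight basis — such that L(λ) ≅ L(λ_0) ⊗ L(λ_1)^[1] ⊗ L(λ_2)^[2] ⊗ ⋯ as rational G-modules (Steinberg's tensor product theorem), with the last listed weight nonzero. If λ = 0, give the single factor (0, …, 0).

Compute c_i = Σ_j M_{ij} v_j with v = (3, 3, 1, -1, 0, -11, -14, -2):
  c_1 = -1*3 + -1*3 + 0*1 + 2*-1 + -3*0 + -1*-11 + 0*-14 + 1*-2 = 1
  c_2 = 0*3 + 0*3 + 0*1 + 0*-1 + 1*0 + 0*-11 + 0*-14 + 0*-2 = 0
  c_3 = 1*3 + 0*3 + 0*1 + 0*-1 + 0*0 + 0*-11 + 0*-14 + 1*-2 = 1
  c_4 = 0*3 + 0*3 + -1*1 + -2*-1 + 2*0 + 0*-11 + 0*-14 + 0*-2 = 1
  c_5 = -4*3 + 2*3 + 1*1 + 0*-1 + 2*0 + -1*-11 + 1*-14 + -4*-2 = 0
  c_6 = 0*3 + 0*3 + 0*1 + -1*-1 + 0*0 + 0*-11 + 0*-14 + 0*-2 = 1
  c_7 = 2*3 + -1*3 + 0*1 + -2*-1 + -1*0 + 0*-11 + 0*-14 + 2*-2 = 1
  c_8 = 2*3 + 0*3 + 2*1 + 0*-1 + 0*0 + -2*-11 + 2*-14 + 1*-2 = 0
Expand coordinatewise in base 2:
  c_1 = 1 = 1·2^0
  c_2 = 0
  c_3 = 1 = 1·2^0
  c_4 = 1 = 1·2^0
  c_5 = 0
  c_6 = 1 = 1·2^0
  c_7 = 1 = 1·2^0
  c_8 = 0
λ_0 = (1, 0, 1, 1, 0, 1, 1, 0)

((1, 0, 1, 1, 0, 1, 1, 0),)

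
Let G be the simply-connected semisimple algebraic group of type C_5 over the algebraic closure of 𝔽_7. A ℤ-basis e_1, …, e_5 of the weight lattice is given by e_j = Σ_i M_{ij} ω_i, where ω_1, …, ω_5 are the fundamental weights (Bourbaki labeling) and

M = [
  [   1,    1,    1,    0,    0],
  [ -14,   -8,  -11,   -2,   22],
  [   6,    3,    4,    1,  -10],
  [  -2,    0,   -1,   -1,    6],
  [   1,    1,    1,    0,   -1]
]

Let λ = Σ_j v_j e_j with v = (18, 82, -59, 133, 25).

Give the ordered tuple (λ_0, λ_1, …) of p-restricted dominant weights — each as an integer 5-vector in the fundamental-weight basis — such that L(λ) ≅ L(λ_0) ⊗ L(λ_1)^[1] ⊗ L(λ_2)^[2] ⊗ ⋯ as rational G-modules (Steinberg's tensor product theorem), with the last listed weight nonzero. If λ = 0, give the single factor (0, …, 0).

((6, 4, 1, 5, 2), (5, 3, 0, 5, 2))

Compute c_i = Σ_j M_{ij} v_j with v = (18, 82, -59, 133, 25):
  c_1 = 1·18 + 1·82 + (1)·(-59) + 0·133 + 0·25 = 41
  c_2 = (-14)·(18) + (-8)·(82) + (-11)·(-59) + (-2)·(133) + 22·25 = 25
  c_3 = 6·18 + 3·82 + (4)·(-59) + 1·133 + (-10)·(25) = 1
  c_4 = (-2)·(18) + 0·82 + (-1)·(-59) + (-1)·(133) + 6·25 = 40
  c_5 = 1·18 + 1·82 + (1)·(-59) + 0·133 + (-1)·(25) = 16
Writing each c_i in base p = 7:
  c_1 = 41 = 6·7^0 + 5·7^1
  c_2 = 25 = 4·7^0 + 3·7^1
  c_3 = 1 = 1·7^0
  c_4 = 40 = 5·7^0 + 5·7^1
  c_5 = 16 = 2·7^0 + 2·7^1
Factor λ_0 = (6, 4, 1, 5, 2)
Factor λ_1 = (5, 3, 0, 5, 2)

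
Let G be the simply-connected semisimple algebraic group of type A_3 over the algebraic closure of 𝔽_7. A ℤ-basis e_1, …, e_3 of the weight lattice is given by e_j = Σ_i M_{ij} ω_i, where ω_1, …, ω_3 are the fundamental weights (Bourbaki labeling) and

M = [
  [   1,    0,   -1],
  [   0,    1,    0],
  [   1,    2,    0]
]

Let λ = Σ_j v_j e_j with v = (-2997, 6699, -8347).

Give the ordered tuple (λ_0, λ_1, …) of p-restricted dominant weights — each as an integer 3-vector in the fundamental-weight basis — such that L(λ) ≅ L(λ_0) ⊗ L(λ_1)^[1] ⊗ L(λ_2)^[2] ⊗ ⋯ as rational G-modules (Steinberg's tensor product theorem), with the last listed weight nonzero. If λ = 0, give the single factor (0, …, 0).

((2, 0, 6), (1, 5, 1), (4, 3, 2), (1, 5, 2), (2, 2, 4))

In the fundamental-weight basis, λ has coordinates c = M·v (v = (-2997, 6699, -8347)):
  c_1 = (1)·(-2997) + 0·6699 + (-1)·(-8347) = 5350
  c_2 = (0)·(-2997) + 1·6699 + (0)·(-8347) = 6699
  c_3 = (1)·(-2997) + 2·6699 + (0)·(-8347) = 10401
Writing each c_i in base p = 7:
  c_1 = 5350 = 2·7^0 + 1·7^1 + 4·7^2 + 1·7^3 + 2·7^4
  c_2 = 6699 = 0·7^0 + 5·7^1 + 3·7^2 + 5·7^3 + 2·7^4
  c_3 = 10401 = 6·7^0 + 1·7^1 + 2·7^2 + 2·7^3 + 4·7^4
Factor λ_0 = (2, 0, 6)
Factor λ_1 = (1, 5, 1)
Factor λ_2 = (4, 3, 2)
Factor λ_3 = (1, 5, 2)
Factor λ_4 = (2, 2, 4)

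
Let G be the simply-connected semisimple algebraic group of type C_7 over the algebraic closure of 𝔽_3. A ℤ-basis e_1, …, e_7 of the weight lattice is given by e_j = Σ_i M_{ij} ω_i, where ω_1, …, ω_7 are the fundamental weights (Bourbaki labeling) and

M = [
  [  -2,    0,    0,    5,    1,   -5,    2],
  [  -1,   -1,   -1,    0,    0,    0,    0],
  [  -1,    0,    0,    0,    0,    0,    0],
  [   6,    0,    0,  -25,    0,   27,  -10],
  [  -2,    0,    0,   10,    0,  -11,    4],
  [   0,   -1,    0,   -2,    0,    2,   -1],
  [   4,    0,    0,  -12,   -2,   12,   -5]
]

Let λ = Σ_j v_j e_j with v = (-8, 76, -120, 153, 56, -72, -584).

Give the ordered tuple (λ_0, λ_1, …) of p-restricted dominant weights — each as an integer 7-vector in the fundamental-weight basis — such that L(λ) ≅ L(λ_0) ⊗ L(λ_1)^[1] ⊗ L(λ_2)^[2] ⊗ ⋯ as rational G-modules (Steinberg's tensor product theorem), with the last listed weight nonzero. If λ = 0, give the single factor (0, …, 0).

((2, 1, 2, 2, 2, 1, 1), (0, 2, 2, 1, 0, 1, 1), (0, 2, 0, 2, 0, 0, 2), (1, 1, 0, 0, 0, 2, 2))

Compute c_i = Σ_j M_{ij} v_j with v = (-8, 76, -120, 153, 56, -72, -584):
  c_1 = (-2)·(-8) + 0·76 + (0)·(-120) + 5·153 + 1·56 + (-5)·(-72) + (2)·(-584) = 29
  c_2 = (-1)·(-8) + (-1)·(76) + (-1)·(-120) + 0·153 + 0·56 + (0)·(-72) + (0)·(-584) = 52
  c_3 = (-1)·(-8) + 0·76 + (0)·(-120) + 0·153 + 0·56 + (0)·(-72) + (0)·(-584) = 8
  c_4 = (6)·(-8) + 0·76 + (0)·(-120) + (-25)·(153) + 0·56 + (27)·(-72) + (-10)·(-584) = 23
  c_5 = (-2)·(-8) + 0·76 + (0)·(-120) + 10·153 + 0·56 + (-11)·(-72) + (4)·(-584) = 2
  c_6 = (0)·(-8) + (-1)·(76) + (0)·(-120) + (-2)·(153) + 0·56 + (2)·(-72) + (-1)·(-584) = 58
  c_7 = (4)·(-8) + 0·76 + (0)·(-120) + (-12)·(153) + (-2)·(56) + (12)·(-72) + (-5)·(-584) = 76
Expand coordinatewise in base 3:
  c_1 = 29 = 2·3^0 + 0·3^1 + 0·3^2 + 1·3^3
  c_2 = 52 = 1·3^0 + 2·3^1 + 2·3^2 + 1·3^3
  c_3 = 8 = 2·3^0 + 2·3^1
  c_4 = 23 = 2·3^0 + 1·3^1 + 2·3^2
  c_5 = 2 = 2·3^0
  c_6 = 58 = 1·3^0 + 1·3^1 + 0·3^2 + 2·3^3
  c_7 = 76 = 1·3^0 + 1·3^1 + 2·3^2 + 2·3^3
Factor λ_0 = (2, 1, 2, 2, 2, 1, 1)
Factor λ_1 = (0, 2, 2, 1, 0, 1, 1)
Factor λ_2 = (0, 2, 0, 2, 0, 0, 2)
Factor λ_3 = (1, 1, 0, 0, 0, 2, 2)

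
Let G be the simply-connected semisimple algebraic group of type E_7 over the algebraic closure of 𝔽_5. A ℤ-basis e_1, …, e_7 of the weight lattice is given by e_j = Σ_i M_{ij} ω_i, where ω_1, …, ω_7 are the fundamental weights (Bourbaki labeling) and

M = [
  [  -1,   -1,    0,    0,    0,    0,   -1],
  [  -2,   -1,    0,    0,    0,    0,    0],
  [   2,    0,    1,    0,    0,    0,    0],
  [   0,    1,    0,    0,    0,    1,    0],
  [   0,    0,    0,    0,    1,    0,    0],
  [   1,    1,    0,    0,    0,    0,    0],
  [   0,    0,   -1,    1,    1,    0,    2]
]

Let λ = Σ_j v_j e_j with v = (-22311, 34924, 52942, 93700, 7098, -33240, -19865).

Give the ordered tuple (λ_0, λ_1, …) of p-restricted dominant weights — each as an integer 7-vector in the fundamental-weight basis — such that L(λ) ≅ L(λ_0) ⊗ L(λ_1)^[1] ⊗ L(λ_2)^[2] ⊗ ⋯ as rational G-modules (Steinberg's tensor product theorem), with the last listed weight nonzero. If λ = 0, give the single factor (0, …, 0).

((2, 3, 0, 4, 3, 3, 1), (0, 4, 4, 1, 4, 2, 0), (0, 2, 2, 2, 3, 4, 0), (3, 2, 1, 3, 1, 0, 0), (1, 0, 3, 2, 1, 0, 3), (2, 3, 2, 0, 2, 4, 2))

In the fundamental-weight basis, λ has coordinates c = M·v (v = (-22311, 34924, 52942, 93700, 7098, -33240, -19865)):
  c_1 = -1*-22311 + -1*34924 + 0*52942 + 0*93700 + 0*7098 + 0*-33240 + -1*-19865 = 7252
  c_2 = -2*-22311 + -1*34924 + 0*52942 + 0*93700 + 0*7098 + 0*-33240 + 0*-19865 = 9698
  c_3 = 2*-22311 + 0*34924 + 1*52942 + 0*93700 + 0*7098 + 0*-33240 + 0*-19865 = 8320
  c_4 = 0*-22311 + 1*34924 + 0*52942 + 0*93700 + 0*7098 + 1*-33240 + 0*-19865 = 1684
  c_5 = 0*-22311 + 0*34924 + 0*52942 + 0*93700 + 1*7098 + 0*-33240 + 0*-19865 = 7098
  c_6 = 1*-22311 + 1*34924 + 0*52942 + 0*93700 + 0*7098 + 0*-33240 + 0*-19865 = 12613
  c_7 = 0*-22311 + 0*34924 + -1*52942 + 1*93700 + 1*7098 + 0*-33240 + 2*-19865 = 8126
Expand coordinatewise in base 5:
  c_1 = 7252 = 2·5^0 + 0·5^1 + 0·5^2 + 3·5^3 + 1·5^4 + 2·5^5
  c_2 = 9698 = 3·5^0 + 4·5^1 + 2·5^2 + 2·5^3 + 0·5^4 + 3·5^5
  c_3 = 8320 = 0·5^0 + 4·5^1 + 2·5^2 + 1·5^3 + 3·5^4 + 2·5^5
  c_4 = 1684 = 4·5^0 + 1·5^1 + 2·5^2 + 3·5^3 + 2·5^4
  c_5 = 7098 = 3·5^0 + 4·5^1 + 3·5^2 + 1·5^3 + 1·5^4 + 2·5^5
  c_6 = 12613 = 3·5^0 + 2·5^1 + 4·5^2 + 0·5^3 + 0·5^4 + 4·5^5
  c_7 = 8126 = 1·5^0 + 0·5^1 + 0·5^2 + 0·5^3 + 3·5^4 + 2·5^5
λ_0 = (2, 3, 0, 4, 3, 3, 1)
λ_1 = (0, 4, 4, 1, 4, 2, 0)
λ_2 = (0, 2, 2, 2, 3, 4, 0)
λ_3 = (3, 2, 1, 3, 1, 0, 0)
λ_4 = (1, 0, 3, 2, 1, 0, 3)
λ_5 = (2, 3, 2, 0, 2, 4, 2)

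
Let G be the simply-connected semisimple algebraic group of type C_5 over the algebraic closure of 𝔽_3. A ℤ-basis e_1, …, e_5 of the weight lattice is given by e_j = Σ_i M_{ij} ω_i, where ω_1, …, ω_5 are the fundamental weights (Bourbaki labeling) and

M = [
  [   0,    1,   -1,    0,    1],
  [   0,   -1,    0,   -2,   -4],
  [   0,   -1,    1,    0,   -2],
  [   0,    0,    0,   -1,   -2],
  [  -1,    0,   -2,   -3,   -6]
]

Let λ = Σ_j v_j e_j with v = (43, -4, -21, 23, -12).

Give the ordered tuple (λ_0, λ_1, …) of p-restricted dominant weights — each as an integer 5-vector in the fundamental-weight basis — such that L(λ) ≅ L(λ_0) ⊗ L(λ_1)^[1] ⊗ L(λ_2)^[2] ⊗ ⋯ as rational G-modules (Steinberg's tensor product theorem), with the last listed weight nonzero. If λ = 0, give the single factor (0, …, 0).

((2, 0, 1, 1, 2), (1, 2, 2, 0, 0))

Converting to the ω-basis (c_i = row i of M dotted with v = (43, -4, -21, 23, -12)):
  c_1 = 0*43 + 1*-4 + -1*-21 + 0*23 + 1*-12 = 5
  c_2 = 0*43 + -1*-4 + 0*-21 + -2*23 + -4*-12 = 6
  c_3 = 0*43 + -1*-4 + 1*-21 + 0*23 + -2*-12 = 7
  c_4 = 0*43 + 0*-4 + 0*-21 + -1*23 + -2*-12 = 1
  c_5 = -1*43 + 0*-4 + -2*-21 + -3*23 + -6*-12 = 2
Expand coordinatewise in base 3:
  c_1 = 5 = 2·3^0 + 1·3^1
  c_2 = 6 = 0·3^0 + 2·3^1
  c_3 = 7 = 1·3^0 + 2·3^1
  c_4 = 1 = 1·3^0
  c_5 = 2 = 2·3^0
p-restricted factor λ_0 = (2, 0, 1, 1, 2)
p-restricted factor λ_1 = (1, 2, 2, 0, 0)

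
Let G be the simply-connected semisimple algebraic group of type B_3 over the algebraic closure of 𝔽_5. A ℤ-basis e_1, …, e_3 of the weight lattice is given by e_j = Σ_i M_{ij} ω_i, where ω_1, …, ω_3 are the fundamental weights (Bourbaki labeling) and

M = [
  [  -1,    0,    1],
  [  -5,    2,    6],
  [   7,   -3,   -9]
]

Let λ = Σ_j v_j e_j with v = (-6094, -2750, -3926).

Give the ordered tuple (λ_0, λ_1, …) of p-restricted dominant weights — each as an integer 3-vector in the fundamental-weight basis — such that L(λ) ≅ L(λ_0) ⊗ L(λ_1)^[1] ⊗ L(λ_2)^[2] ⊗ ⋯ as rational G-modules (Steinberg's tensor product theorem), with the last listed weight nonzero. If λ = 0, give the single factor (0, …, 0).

Compute c_i = Σ_j M_{ij} v_j with v = (-6094, -2750, -3926):
  c_1 = -1*-6094 + 0*-2750 + 1*-3926 = 2168
  c_2 = -5*-6094 + 2*-2750 + 6*-3926 = 1414
  c_3 = 7*-6094 + -3*-2750 + -9*-3926 = 926
Writing each c_i in base p = 5:
  c_1 = 2168 = 3·5^0 + 3·5^1 + 1·5^2 + 2·5^3 + 3·5^4
  c_2 = 1414 = 4·5^0 + 2·5^1 + 1·5^2 + 1·5^3 + 2·5^4
  c_3 = 926 = 1·5^0 + 0·5^1 + 2·5^2 + 2·5^3 + 1·5^4
p-restricted factor λ_0 = (3, 4, 1)
p-restricted factor λ_1 = (3, 2, 0)
p-restricted factor λ_2 = (1, 1, 2)
p-restricted factor λ_3 = (2, 1, 2)
p-restricted factor λ_4 = (3, 2, 1)

((3, 4, 1), (3, 2, 0), (1, 1, 2), (2, 1, 2), (3, 2, 1))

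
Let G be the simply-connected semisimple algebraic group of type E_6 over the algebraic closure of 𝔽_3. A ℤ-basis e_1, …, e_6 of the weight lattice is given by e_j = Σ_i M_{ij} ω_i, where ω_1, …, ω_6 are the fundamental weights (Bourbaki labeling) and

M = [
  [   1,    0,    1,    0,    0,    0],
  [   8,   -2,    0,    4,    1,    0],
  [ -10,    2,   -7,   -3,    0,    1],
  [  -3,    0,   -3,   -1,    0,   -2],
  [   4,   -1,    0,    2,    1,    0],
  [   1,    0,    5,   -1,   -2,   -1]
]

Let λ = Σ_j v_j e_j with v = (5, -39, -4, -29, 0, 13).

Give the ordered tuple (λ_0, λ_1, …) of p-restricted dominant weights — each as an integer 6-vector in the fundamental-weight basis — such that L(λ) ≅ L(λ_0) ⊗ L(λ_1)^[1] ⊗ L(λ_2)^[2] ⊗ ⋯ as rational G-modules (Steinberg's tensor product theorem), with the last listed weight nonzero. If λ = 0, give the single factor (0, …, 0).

Compute c_i = Σ_j M_{ij} v_j with v = (5, -39, -4, -29, 0, 13):
  c_1 = 1*5 + 0*-39 + 1*-4 + 0*-29 + 0*0 + 0*13 = 1
  c_2 = 8*5 + -2*-39 + 0*-4 + 4*-29 + 1*0 + 0*13 = 2
  c_3 = -10*5 + 2*-39 + -7*-4 + -3*-29 + 0*0 + 1*13 = 0
  c_4 = -3*5 + 0*-39 + -3*-4 + -1*-29 + 0*0 + -2*13 = 0
  c_5 = 4*5 + -1*-39 + 0*-4 + 2*-29 + 1*0 + 0*13 = 1
  c_6 = 1*5 + 0*-39 + 5*-4 + -1*-29 + -2*0 + -1*13 = 1
Base-3 expansion of each c_i:
  c_1 = 1 = 1·3^0
  c_2 = 2 = 2·3^0
  c_3 = 0
  c_4 = 0
  c_5 = 1 = 1·3^0
  c_6 = 1 = 1·3^0
p-restricted factor λ_0 = (1, 2, 0, 0, 1, 1)

((1, 2, 0, 0, 1, 1),)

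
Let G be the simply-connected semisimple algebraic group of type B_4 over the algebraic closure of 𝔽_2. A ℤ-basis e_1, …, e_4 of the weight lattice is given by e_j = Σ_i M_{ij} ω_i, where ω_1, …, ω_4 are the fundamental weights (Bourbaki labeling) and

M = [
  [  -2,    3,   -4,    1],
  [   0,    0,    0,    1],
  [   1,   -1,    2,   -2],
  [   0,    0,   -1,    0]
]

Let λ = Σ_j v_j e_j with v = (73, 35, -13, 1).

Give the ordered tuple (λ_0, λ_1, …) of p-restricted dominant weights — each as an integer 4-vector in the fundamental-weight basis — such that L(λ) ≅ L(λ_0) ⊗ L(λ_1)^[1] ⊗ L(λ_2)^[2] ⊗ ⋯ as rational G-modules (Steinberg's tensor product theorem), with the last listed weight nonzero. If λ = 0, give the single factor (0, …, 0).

Compute c_i = Σ_j M_{ij} v_j with v = (73, 35, -13, 1):
  c_1 = (-2)·(73) + (3)·(35) + (-4)·(-13) + (1)·(1) = 12
  c_2 = (0)·(73) + (0)·(35) + (0)·(-13) + (1)·(1) = 1
  c_3 = (1)·(73) + (-1)·(35) + (2)·(-13) + (-2)·(1) = 10
  c_4 = (0)·(73) + (0)·(35) + (-1)·(-13) + (0)·(1) = 13
p = 2; digits c_i = Σ_j d_{ij}·2^j, 0 ≤ d_{ij} < 2:
  c_1 = 12 = 0·2^0 + 0·2^1 + 1·2^2 + 1·2^3
  c_2 = 1 = 1·2^0
  c_3 = 10 = 0·2^0 + 1·2^1 + 0·2^2 + 1·2^3
  c_4 = 13 = 1·2^0 + 0·2^1 + 1·2^2 + 1·2^3
λ_0 = (0, 1, 0, 1)
λ_1 = (0, 0, 1, 0)
λ_2 = (1, 0, 0, 1)
λ_3 = (1, 0, 1, 1)

((0, 1, 0, 1), (0, 0, 1, 0), (1, 0, 0, 1), (1, 0, 1, 1))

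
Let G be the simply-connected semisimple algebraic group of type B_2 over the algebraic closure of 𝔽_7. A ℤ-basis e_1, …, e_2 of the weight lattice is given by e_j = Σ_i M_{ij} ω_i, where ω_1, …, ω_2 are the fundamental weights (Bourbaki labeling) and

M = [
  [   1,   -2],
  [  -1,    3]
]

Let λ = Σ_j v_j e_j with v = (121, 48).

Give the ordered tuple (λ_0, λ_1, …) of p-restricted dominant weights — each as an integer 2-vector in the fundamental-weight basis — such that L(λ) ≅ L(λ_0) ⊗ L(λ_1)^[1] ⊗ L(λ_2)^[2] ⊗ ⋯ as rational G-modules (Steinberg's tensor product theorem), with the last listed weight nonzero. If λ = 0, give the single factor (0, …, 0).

Change of basis e → ω: c = M·v where v = (121, 48):
  c_1 = 1·121 + (-2)·(48) = 25
  c_2 = (-1)·(121) + 3·48 = 23
Base-7 expansion of each c_i:
  c_1 = 25 = 4·7^0 + 3·7^1
  c_2 = 23 = 2·7^0 + 3·7^1
Factor λ_0 = (4, 2)
Factor λ_1 = (3, 3)

((4, 2), (3, 3))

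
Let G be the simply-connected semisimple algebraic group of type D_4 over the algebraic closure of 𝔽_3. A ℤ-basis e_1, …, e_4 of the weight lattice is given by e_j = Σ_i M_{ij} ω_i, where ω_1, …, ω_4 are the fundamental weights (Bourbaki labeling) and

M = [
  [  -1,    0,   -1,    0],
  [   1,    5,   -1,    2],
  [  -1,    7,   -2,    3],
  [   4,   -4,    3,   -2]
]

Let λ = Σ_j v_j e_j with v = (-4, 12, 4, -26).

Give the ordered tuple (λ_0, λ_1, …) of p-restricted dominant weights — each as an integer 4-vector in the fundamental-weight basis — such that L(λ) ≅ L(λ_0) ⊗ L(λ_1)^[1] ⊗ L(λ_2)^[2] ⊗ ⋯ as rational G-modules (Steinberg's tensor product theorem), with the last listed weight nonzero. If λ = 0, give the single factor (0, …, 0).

((0, 0, 2, 0),)

ω-coordinates c = M·v, v = (-4, 12, 4, -26):
  c_1 = (-1)·(-4) + 0·12 + (-1)·(4) + (0)·(-26) = 0
  c_2 = (1)·(-4) + 5·12 + (-1)·(4) + (2)·(-26) = 0
  c_3 = (-1)·(-4) + 7·12 + (-2)·(4) + (3)·(-26) = 2
  c_4 = (4)·(-4) + (-4)·(12) + 3·4 + (-2)·(-26) = 0
Expand coordinatewise in base 3:
  c_1 = 0
  c_2 = 0
  c_3 = 2 = 2·3^0
  c_4 = 0
Factor λ_0 = (0, 0, 2, 0)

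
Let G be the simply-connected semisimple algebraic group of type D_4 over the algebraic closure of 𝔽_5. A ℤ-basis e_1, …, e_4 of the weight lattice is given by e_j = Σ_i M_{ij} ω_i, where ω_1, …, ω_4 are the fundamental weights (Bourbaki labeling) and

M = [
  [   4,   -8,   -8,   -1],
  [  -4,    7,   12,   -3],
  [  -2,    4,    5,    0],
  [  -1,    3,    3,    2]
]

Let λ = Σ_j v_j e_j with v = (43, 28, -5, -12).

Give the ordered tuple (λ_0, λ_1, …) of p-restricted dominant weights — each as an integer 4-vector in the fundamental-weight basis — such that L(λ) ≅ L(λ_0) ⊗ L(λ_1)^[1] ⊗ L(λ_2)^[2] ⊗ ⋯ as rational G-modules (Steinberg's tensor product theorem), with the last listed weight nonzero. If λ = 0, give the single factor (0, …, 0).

Compute c_i = Σ_j M_{ij} v_j with v = (43, 28, -5, -12):
  c_1 = 4*43 + -8*28 + -8*-5 + -1*-12 = 0
  c_2 = -4*43 + 7*28 + 12*-5 + -3*-12 = 0
  c_3 = -2*43 + 4*28 + 5*-5 + 0*-12 = 1
  c_4 = -1*43 + 3*28 + 3*-5 + 2*-12 = 2
Expand coordinatewise in base 5:
  c_1 = 0
  c_2 = 0
  c_3 = 1 = 1·5^0
  c_4 = 2 = 2·5^0
p-restricted factor λ_0 = (0, 0, 1, 2)

((0, 0, 1, 2),)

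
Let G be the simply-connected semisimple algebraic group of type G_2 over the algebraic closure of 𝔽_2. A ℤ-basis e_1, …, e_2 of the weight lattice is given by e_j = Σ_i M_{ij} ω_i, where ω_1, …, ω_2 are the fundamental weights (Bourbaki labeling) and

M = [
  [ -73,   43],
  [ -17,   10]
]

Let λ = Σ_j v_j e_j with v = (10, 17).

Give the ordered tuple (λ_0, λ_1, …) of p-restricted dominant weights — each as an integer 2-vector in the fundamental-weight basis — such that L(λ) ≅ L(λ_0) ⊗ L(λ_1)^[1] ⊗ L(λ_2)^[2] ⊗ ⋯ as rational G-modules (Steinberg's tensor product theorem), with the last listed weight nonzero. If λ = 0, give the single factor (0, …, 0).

((1, 0),)

In the fundamental-weight basis, λ has coordinates c = M·v (v = (10, 17)):
  c_1 = -73*10 + 43*17 = 1
  c_2 = -17*10 + 10*17 = 0
Writing each c_i in base p = 2:
  c_1 = 1 = 1·2^0
  c_2 = 0
λ_0 = (1, 0)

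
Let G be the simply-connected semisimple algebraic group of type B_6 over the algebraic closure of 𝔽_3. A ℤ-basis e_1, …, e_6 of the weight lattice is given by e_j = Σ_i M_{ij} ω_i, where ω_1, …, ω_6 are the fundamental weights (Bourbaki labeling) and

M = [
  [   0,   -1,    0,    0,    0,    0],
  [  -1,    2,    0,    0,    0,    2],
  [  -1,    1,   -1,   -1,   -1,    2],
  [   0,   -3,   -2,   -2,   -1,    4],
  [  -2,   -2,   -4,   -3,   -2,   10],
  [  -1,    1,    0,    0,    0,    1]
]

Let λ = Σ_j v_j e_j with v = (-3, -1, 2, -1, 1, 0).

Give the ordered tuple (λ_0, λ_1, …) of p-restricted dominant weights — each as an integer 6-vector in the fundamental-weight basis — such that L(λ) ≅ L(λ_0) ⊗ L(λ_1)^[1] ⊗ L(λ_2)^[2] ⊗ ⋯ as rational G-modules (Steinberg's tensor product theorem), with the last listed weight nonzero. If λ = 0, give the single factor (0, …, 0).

((1, 1, 0, 0, 1, 2),)

ω-coordinates c = M·v, v = (-3, -1, 2, -1, 1, 0):
  c_1 = (0)·(-3) + (-1)·(-1) + 0·2 + (0)·(-1) + 0·1 + 0·0 = 1
  c_2 = (-1)·(-3) + (2)·(-1) + 0·2 + (0)·(-1) + 0·1 + 2·0 = 1
  c_3 = (-1)·(-3) + (1)·(-1) + (-1)·(2) + (-1)·(-1) + (-1)·(1) + 2·0 = 0
  c_4 = (0)·(-3) + (-3)·(-1) + (-2)·(2) + (-2)·(-1) + (-1)·(1) + 4·0 = 0
  c_5 = (-2)·(-3) + (-2)·(-1) + (-4)·(2) + (-3)·(-1) + (-2)·(1) + 10·0 = 1
  c_6 = (-1)·(-3) + (1)·(-1) + 0·2 + (0)·(-1) + 0·1 + 1·0 = 2
Expand coordinatewise in base 3:
  c_1 = 1 = 1·3^0
  c_2 = 1 = 1·3^0
  c_3 = 0
  c_4 = 0
  c_5 = 1 = 1·3^0
  c_6 = 2 = 2·3^0
p-restricted factor λ_0 = (1, 1, 0, 0, 1, 2)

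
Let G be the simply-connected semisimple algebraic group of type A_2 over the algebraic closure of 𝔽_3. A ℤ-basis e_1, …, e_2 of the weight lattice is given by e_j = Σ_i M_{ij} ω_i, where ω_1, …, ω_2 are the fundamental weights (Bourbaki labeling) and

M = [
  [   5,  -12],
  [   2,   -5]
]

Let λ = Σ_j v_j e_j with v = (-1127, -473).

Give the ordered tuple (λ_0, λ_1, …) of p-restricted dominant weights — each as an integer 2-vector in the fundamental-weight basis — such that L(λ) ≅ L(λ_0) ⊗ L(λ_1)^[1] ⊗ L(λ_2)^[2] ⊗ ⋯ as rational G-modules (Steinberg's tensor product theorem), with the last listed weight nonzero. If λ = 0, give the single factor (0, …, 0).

Change of basis e → ω: c = M·v where v = (-1127, -473):
  c_1 = 5*-1127 + -12*-473 = 41
  c_2 = 2*-1127 + -5*-473 = 111
Base-3 expansion of each c_i:
  c_1 = 41 = 2·3^0 + 1·3^1 + 1·3^2 + 1·3^3
  c_2 = 111 = 0·3^0 + 1·3^1 + 0·3^2 + 1·3^3 + 1·3^4
p-restricted factor λ_0 = (2, 0)
p-restricted factor λ_1 = (1, 1)
p-restricted factor λ_2 = (1, 0)
p-restricted factor λ_3 = (1, 1)
p-restricted factor λ_4 = (0, 1)

((2, 0), (1, 1), (1, 0), (1, 1), (0, 1))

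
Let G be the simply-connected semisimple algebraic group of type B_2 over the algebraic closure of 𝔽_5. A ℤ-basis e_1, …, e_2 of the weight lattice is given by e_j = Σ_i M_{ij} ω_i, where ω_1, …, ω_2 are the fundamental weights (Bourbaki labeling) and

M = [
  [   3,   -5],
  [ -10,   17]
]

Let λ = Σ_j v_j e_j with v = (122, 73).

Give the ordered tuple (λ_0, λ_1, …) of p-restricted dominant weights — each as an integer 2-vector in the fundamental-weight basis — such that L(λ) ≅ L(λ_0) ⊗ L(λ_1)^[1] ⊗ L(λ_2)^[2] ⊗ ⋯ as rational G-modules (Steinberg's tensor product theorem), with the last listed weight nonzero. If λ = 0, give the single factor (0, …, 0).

In the fundamental-weight basis, λ has coordinates c = M·v (v = (122, 73)):
  c_1 = 3·122 + (-5)·(73) = 1
  c_2 = (-10)·(122) + 17·73 = 21
Base-5 expansion of each c_i:
  c_1 = 1 = 1·5^0
  c_2 = 21 = 1·5^0 + 4·5^1
Factor λ_0 = (1, 1)
Factor λ_1 = (0, 4)

((1, 1), (0, 4))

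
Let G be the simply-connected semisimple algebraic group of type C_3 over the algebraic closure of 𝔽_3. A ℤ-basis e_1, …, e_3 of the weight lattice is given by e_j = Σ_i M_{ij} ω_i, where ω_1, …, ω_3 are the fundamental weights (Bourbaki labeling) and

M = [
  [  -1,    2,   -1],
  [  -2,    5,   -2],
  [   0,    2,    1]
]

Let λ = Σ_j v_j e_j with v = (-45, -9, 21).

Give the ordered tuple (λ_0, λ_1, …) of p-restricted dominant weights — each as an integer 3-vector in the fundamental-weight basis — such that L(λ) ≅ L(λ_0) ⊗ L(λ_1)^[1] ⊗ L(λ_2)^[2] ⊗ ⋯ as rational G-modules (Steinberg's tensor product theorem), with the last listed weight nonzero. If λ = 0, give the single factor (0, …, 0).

Converting to the ω-basis (c_i = row i of M dotted with v = (-45, -9, 21)):
  c_1 = -1*-45 + 2*-9 + -1*21 = 6
  c_2 = -2*-45 + 5*-9 + -2*21 = 3
  c_3 = 0*-45 + 2*-9 + 1*21 = 3
Base-3 expansion of each c_i:
  c_1 = 6 = 0·3^0 + 2·3^1
  c_2 = 3 = 0·3^0 + 1·3^1
  c_3 = 3 = 0·3^0 + 1·3^1
λ_0 = (0, 0, 0)
λ_1 = (2, 1, 1)

((0, 0, 0), (2, 1, 1))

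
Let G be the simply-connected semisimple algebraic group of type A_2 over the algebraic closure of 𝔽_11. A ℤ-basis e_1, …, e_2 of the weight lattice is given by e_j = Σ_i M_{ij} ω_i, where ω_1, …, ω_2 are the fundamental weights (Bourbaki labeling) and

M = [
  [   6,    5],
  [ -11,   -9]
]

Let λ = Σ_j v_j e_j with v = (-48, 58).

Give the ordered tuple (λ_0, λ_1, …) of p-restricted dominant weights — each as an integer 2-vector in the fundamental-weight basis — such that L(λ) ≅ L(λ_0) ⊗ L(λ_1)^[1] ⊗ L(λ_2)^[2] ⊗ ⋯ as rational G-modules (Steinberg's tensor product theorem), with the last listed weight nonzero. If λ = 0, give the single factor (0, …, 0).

Compute c_i = Σ_j M_{ij} v_j with v = (-48, 58):
  c_1 = 6*-48 + 5*58 = 2
  c_2 = -11*-48 + -9*58 = 6
p = 11; digits c_i = Σ_j d_{ij}·11^j, 0 ≤ d_{ij} < 11:
  c_1 = 2 = 2·11^0
  c_2 = 6 = 6·11^0
Factor λ_0 = (2, 6)

((2, 6),)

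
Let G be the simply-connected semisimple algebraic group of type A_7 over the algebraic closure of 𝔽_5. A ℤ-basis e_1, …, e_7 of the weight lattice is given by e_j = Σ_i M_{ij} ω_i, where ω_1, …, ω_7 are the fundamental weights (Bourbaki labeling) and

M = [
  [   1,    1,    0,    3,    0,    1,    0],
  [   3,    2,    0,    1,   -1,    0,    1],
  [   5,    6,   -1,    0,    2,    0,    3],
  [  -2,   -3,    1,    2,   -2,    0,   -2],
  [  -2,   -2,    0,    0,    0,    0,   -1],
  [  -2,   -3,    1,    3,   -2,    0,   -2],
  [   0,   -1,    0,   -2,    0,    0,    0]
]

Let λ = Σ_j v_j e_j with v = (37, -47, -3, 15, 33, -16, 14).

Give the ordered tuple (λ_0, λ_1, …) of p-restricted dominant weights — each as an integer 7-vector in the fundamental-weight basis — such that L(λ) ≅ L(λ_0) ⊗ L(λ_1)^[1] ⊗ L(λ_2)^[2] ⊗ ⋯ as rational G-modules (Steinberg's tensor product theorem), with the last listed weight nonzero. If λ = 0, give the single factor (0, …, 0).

Compute c_i = Σ_j M_{ij} v_j with v = (37, -47, -3, 15, 33, -16, 14):
  c_1 = (1)·(37) + (1)·(-47) + (0)·(-3) + (3)·(15) + (0)·(33) + (1)·(-16) + (0)·(14) = 19
  c_2 = (3)·(37) + (2)·(-47) + (0)·(-3) + (1)·(15) + (-1)·(33) + (0)·(-16) + (1)·(14) = 13
  c_3 = (5)·(37) + (6)·(-47) + (-1)·(-3) + (0)·(15) + (2)·(33) + (0)·(-16) + (3)·(14) = 14
  c_4 = (-2)·(37) + (-3)·(-47) + (1)·(-3) + (2)·(15) + (-2)·(33) + (0)·(-16) + (-2)·(14) = 0
  c_5 = (-2)·(37) + (-2)·(-47) + (0)·(-3) + (0)·(15) + (0)·(33) + (0)·(-16) + (-1)·(14) = 6
  c_6 = (-2)·(37) + (-3)·(-47) + (1)·(-3) + (3)·(15) + (-2)·(33) + (0)·(-16) + (-2)·(14) = 15
  c_7 = (0)·(37) + (-1)·(-47) + (0)·(-3) + (-2)·(15) + (0)·(33) + (0)·(-16) + (0)·(14) = 17
Expand coordinatewise in base 5:
  c_1 = 19 = 4·5^0 + 3·5^1
  c_2 = 13 = 3·5^0 + 2·5^1
  c_3 = 14 = 4·5^0 + 2·5^1
  c_4 = 0
  c_5 = 6 = 1·5^0 + 1·5^1
  c_6 = 15 = 0·5^0 + 3·5^1
  c_7 = 17 = 2·5^0 + 3·5^1
p-restricted factor λ_0 = (4, 3, 4, 0, 1, 0, 2)
p-restricted factor λ_1 = (3, 2, 2, 0, 1, 3, 3)

((4, 3, 4, 0, 1, 0, 2), (3, 2, 2, 0, 1, 3, 3))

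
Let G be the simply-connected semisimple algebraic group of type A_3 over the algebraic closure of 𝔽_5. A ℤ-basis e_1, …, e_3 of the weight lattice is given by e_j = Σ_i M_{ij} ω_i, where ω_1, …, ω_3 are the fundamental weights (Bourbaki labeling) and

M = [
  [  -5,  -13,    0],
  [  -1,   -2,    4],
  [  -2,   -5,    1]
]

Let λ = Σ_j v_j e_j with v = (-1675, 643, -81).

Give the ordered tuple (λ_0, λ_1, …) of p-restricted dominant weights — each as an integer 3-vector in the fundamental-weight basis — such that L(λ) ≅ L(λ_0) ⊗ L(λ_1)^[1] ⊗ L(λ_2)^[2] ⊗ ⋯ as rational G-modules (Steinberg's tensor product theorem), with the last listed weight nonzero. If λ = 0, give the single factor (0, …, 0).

((1, 0, 4), (3, 3, 0), (0, 2, 2))

Change of basis e → ω: c = M·v where v = (-1675, 643, -81):
  c_1 = (-5)·(-1675) + (-13)·(643) + (0)·(-81) = 16
  c_2 = (-1)·(-1675) + (-2)·(643) + (4)·(-81) = 65
  c_3 = (-2)·(-1675) + (-5)·(643) + (1)·(-81) = 54
Base-5 expansion of each c_i:
  c_1 = 16 = 1·5^0 + 3·5^1
  c_2 = 65 = 0·5^0 + 3·5^1 + 2·5^2
  c_3 = 54 = 4·5^0 + 0·5^1 + 2·5^2
Factor λ_0 = (1, 0, 4)
Factor λ_1 = (3, 3, 0)
Factor λ_2 = (0, 2, 2)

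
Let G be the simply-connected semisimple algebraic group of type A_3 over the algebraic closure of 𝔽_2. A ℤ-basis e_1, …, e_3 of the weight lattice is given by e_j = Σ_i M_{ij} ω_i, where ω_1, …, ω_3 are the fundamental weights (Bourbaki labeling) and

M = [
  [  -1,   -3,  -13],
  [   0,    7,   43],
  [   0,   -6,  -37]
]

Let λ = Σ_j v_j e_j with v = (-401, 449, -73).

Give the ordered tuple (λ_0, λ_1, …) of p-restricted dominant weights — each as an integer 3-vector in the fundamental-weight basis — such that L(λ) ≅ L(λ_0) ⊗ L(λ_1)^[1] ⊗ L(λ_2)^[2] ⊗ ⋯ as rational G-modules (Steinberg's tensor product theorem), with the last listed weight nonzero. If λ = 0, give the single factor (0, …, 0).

Compute c_i = Σ_j M_{ij} v_j with v = (-401, 449, -73):
  c_1 = (-1)·(-401) + (-3)·(449) + (-13)·(-73) = 3
  c_2 = (0)·(-401) + 7·449 + (43)·(-73) = 4
  c_3 = (0)·(-401) + (-6)·(449) + (-37)·(-73) = 7
Expand coordinatewise in base 2:
  c_1 = 3 = 1·2^0 + 1·2^1
  c_2 = 4 = 0·2^0 + 0·2^1 + 1·2^2
  c_3 = 7 = 1·2^0 + 1·2^1 + 1·2^2
p-restricted factor λ_0 = (1, 0, 1)
p-restricted factor λ_1 = (1, 0, 1)
p-restricted factor λ_2 = (0, 1, 1)

((1, 0, 1), (1, 0, 1), (0, 1, 1))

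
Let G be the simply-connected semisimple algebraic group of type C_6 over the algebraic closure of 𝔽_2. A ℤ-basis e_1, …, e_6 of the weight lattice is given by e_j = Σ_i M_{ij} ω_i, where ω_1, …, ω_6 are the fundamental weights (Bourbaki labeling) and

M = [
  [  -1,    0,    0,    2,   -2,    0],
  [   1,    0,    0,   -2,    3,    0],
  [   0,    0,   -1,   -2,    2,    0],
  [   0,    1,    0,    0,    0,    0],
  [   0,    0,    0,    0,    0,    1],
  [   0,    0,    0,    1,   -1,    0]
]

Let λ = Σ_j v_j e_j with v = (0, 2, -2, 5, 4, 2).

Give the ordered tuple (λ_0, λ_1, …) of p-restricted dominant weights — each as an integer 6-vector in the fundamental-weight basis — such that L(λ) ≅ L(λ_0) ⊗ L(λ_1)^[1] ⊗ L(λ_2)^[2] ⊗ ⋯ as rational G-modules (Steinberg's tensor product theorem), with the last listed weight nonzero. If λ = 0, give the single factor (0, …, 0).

((0, 0, 0, 0, 0, 1), (1, 1, 0, 1, 1, 0))

Converting to the ω-basis (c_i = row i of M dotted with v = (0, 2, -2, 5, 4, 2)):
  c_1 = -1*0 + 0*2 + 0*-2 + 2*5 + -2*4 + 0*2 = 2
  c_2 = 1*0 + 0*2 + 0*-2 + -2*5 + 3*4 + 0*2 = 2
  c_3 = 0*0 + 0*2 + -1*-2 + -2*5 + 2*4 + 0*2 = 0
  c_4 = 0*0 + 1*2 + 0*-2 + 0*5 + 0*4 + 0*2 = 2
  c_5 = 0*0 + 0*2 + 0*-2 + 0*5 + 0*4 + 1*2 = 2
  c_6 = 0*0 + 0*2 + 0*-2 + 1*5 + -1*4 + 0*2 = 1
p = 2; digits c_i = Σ_j d_{ij}·2^j, 0 ≤ d_{ij} < 2:
  c_1 = 2 = 0·2^0 + 1·2^1
  c_2 = 2 = 0·2^0 + 1·2^1
  c_3 = 0
  c_4 = 2 = 0·2^0 + 1·2^1
  c_5 = 2 = 0·2^0 + 1·2^1
  c_6 = 1 = 1·2^0
p-restricted factor λ_0 = (0, 0, 0, 0, 0, 1)
p-restricted factor λ_1 = (1, 1, 0, 1, 1, 0)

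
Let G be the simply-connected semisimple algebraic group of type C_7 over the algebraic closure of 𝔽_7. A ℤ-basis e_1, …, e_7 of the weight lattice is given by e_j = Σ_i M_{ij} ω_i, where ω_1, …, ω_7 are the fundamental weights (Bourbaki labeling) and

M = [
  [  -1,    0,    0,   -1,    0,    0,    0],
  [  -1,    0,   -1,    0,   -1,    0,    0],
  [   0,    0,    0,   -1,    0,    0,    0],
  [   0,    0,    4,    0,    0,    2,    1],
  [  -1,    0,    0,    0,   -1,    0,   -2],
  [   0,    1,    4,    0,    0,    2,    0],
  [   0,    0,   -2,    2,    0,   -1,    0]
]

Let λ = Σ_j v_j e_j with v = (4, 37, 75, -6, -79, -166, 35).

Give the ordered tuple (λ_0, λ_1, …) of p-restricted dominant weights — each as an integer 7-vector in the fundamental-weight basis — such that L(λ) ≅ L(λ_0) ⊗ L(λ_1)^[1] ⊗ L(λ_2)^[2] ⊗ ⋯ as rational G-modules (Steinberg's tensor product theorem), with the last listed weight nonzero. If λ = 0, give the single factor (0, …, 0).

((2, 0, 6, 3, 5, 5, 4),)

ω-coordinates c = M·v, v = (4, 37, 75, -6, -79, -166, 35):
  c_1 = (-1)·(4) + 0·37 + 0·75 + (-1)·(-6) + (0)·(-79) + (0)·(-166) + 0·35 = 2
  c_2 = (-1)·(4) + 0·37 + (-1)·(75) + (0)·(-6) + (-1)·(-79) + (0)·(-166) + 0·35 = 0
  c_3 = 0·4 + 0·37 + 0·75 + (-1)·(-6) + (0)·(-79) + (0)·(-166) + 0·35 = 6
  c_4 = 0·4 + 0·37 + 4·75 + (0)·(-6) + (0)·(-79) + (2)·(-166) + 1·35 = 3
  c_5 = (-1)·(4) + 0·37 + 0·75 + (0)·(-6) + (-1)·(-79) + (0)·(-166) + (-2)·(35) = 5
  c_6 = 0·4 + 1·37 + 4·75 + (0)·(-6) + (0)·(-79) + (2)·(-166) + 0·35 = 5
  c_7 = 0·4 + 0·37 + (-2)·(75) + (2)·(-6) + (0)·(-79) + (-1)·(-166) + 0·35 = 4
Expand coordinatewise in base 7:
  c_1 = 2 = 2·7^0
  c_2 = 0
  c_3 = 6 = 6·7^0
  c_4 = 3 = 3·7^0
  c_5 = 5 = 5·7^0
  c_6 = 5 = 5·7^0
  c_7 = 4 = 4·7^0
Factor λ_0 = (2, 0, 6, 3, 5, 5, 4)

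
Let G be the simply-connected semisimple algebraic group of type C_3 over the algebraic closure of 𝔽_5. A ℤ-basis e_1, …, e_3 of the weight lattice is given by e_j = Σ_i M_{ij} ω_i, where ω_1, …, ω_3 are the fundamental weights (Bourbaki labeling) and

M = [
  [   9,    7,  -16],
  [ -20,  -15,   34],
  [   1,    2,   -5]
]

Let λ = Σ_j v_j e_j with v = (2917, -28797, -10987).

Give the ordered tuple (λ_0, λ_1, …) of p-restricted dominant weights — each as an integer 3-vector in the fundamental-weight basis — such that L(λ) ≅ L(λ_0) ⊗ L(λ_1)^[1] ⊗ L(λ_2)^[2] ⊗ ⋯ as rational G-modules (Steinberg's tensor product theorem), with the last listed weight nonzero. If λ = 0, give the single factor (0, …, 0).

((1, 2, 3), (3, 1, 1), (3, 2, 0), (3, 0, 2))

In the fundamental-weight basis, λ has coordinates c = M·v (v = (2917, -28797, -10987)):
  c_1 = 9*2917 + 7*-28797 + -16*-10987 = 466
  c_2 = -20*2917 + -15*-28797 + 34*-10987 = 57
  c_3 = 1*2917 + 2*-28797 + -5*-10987 = 258
Expand coordinatewise in base 5:
  c_1 = 466 = 1·5^0 + 3·5^1 + 3·5^2 + 3·5^3
  c_2 = 57 = 2·5^0 + 1·5^1 + 2·5^2
  c_3 = 258 = 3·5^0 + 1·5^1 + 0·5^2 + 2·5^3
Factor λ_0 = (1, 2, 3)
Factor λ_1 = (3, 1, 1)
Factor λ_2 = (3, 2, 0)
Factor λ_3 = (3, 0, 2)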